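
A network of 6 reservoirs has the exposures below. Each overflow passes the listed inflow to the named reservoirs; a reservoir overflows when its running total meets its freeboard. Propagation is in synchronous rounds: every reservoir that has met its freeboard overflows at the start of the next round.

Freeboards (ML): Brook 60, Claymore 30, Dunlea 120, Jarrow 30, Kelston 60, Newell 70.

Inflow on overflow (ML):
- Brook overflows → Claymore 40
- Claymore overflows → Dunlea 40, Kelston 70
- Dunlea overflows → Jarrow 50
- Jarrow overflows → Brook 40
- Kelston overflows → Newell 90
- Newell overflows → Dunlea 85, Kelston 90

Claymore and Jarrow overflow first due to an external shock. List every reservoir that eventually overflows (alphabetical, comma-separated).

Round 1 — Claymore, Jarrow overflow (initial).
  Brook: +40 → 40 < 60
  Dunlea: +40 → 40 < 120
  Kelston: +70 → 70 ≥ 60
Round 2 — Kelston overflows.
  Newell: +90 → 90 ≥ 70
Round 3 — Newell overflows.
  Dunlea: +85 → 125 ≥ 120
Round 4 — Dunlea overflows.
No further overflows.

Claymore, Dunlea, Jarrow, Kelston, Newell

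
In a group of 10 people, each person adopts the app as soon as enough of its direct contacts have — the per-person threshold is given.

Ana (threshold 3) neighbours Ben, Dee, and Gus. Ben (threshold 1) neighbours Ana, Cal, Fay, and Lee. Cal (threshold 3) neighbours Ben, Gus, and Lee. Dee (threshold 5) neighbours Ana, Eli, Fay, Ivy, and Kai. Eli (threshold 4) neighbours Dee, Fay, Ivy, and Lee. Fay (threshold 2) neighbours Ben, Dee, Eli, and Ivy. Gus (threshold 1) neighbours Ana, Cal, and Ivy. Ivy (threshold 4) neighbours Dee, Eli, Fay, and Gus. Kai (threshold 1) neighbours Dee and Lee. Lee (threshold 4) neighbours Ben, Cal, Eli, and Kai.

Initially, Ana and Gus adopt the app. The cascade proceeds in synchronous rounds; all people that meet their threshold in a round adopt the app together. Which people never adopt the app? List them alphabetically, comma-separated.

Round 1 — Ana, Gus adopt the app (initial).
Round 2 — checking thresholds:
  Ben: 1 of 4 neighbours ≥ 1, adopts the app.
  Cal: 1 of 3 neighbours < 3, holds.
  Dee: 1 of 5 neighbours < 5, holds.
  Ivy: 1 of 4 neighbours < 4, holds.
Round 3 — no new adoptions; cascade stops.

Cal, Dee, Eli, Fay, Ivy, Kai, Lee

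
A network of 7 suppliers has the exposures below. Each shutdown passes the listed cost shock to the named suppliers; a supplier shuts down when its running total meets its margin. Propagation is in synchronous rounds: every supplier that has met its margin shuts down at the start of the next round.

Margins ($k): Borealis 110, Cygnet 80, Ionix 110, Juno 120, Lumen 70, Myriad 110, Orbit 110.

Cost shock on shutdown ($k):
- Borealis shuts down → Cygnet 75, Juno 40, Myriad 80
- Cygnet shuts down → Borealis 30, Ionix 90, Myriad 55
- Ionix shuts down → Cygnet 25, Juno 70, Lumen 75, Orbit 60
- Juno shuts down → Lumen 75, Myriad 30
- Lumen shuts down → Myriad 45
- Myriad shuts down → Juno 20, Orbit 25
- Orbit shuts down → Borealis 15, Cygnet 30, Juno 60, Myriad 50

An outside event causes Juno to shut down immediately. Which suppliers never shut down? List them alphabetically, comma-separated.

Borealis, Cygnet, Ionix, Myriad, Orbit

Round 1 — Juno shuts down (initial).
  Lumen: +75 → 75 ≥ 70
  Myriad: +30 → 30 < 110
Round 2 — Lumen shuts down.
  Myriad: +45 → 75 < 110
No further shutdowns.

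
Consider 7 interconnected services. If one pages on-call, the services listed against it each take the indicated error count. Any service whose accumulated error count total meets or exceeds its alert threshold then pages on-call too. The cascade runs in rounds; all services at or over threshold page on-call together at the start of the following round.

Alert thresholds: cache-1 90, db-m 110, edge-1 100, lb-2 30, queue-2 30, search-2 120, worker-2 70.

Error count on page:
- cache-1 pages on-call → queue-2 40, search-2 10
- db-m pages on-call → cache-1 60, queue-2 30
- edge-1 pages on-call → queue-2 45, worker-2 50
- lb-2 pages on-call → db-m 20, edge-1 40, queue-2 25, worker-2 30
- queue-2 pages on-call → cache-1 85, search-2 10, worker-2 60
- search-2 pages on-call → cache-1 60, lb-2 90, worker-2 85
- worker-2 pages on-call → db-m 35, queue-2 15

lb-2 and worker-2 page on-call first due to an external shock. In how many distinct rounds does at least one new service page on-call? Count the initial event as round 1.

2

Round 1 — lb-2, worker-2 page on-call (initial).
  db-m: +20+35 → 55 < 110
  edge-1: +40 → 40 < 100
  queue-2: +25+15 → 40 ≥ 30
Round 2 — queue-2 pages on-call.
  cache-1: +85 → 85 < 90
  search-2: +10 → 10 < 120
No further pages.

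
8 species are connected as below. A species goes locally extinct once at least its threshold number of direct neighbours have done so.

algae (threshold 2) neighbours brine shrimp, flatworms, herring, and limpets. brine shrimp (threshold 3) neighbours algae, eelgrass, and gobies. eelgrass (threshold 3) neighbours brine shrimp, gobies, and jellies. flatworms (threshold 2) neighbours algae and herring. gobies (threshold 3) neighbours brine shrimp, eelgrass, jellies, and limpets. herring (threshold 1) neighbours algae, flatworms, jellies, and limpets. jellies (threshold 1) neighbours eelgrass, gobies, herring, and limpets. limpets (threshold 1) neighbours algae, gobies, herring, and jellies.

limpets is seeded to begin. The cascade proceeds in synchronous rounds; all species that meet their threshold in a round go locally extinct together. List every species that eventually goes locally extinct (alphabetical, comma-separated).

Round 1 — limpets goes locally extinct (initial).
Round 2 — checking thresholds:
  algae: 1 of 4 neighbours < 2, holds.
  gobies: 1 of 4 neighbours < 3, holds.
  herring: 1 of 4 neighbours ≥ 1, goes locally extinct.
  jellies: 1 of 4 neighbours ≥ 1, goes locally extinct.
Round 3 — checking thresholds:
  algae: 2 of 4 neighbours ≥ 2, goes locally extinct.
  eelgrass: 1 of 3 neighbours < 3, holds.
  flatworms: 1 of 2 neighbours < 2, holds.
  gobies: 2 of 4 neighbours < 3, holds.
Round 4 — checking thresholds:
  brine shrimp: 1 of 3 neighbours < 3, holds.
  eelgrass: 1 of 3 neighbours < 3, holds.
  flatworms: 2 of 2 neighbours ≥ 2, goes locally extinct.
  gobies: 2 of 4 neighbours < 3, holds.
Round 5 — no new extinctions; cascade stops.

algae, flatworms, herring, jellies, limpets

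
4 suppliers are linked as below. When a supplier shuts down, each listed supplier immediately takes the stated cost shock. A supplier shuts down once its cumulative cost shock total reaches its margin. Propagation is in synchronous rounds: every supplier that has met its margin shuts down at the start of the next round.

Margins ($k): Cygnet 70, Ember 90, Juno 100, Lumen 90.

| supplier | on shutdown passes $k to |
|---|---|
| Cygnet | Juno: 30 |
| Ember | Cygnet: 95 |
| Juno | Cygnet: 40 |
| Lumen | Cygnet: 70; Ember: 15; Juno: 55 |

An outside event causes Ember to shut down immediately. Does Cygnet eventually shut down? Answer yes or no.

Round 1 — Ember shuts down (initial).
  Cygnet: +95 → 95 ≥ 70
Round 2 — Cygnet shuts down.
  Juno: +30 → 30 < 100
No further shutdowns.

yes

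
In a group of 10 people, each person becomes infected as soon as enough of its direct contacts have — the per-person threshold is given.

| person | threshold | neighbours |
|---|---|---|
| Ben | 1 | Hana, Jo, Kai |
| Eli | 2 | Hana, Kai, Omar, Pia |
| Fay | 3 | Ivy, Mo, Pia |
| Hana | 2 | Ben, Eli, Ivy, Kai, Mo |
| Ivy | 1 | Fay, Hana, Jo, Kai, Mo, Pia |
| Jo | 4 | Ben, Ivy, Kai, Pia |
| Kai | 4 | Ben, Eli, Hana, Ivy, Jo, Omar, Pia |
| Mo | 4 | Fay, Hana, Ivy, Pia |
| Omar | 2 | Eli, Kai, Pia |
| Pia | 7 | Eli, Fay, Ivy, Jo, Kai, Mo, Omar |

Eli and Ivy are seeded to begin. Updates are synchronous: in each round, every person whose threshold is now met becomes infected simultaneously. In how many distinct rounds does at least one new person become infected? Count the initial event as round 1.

Round 1 — Eli, Ivy become infected (initial).
Round 2 — checking thresholds:
  Fay: 1 of 3 neighbours < 3, not yet.
  Hana: 2 of 5 neighbours ≥ 2, becomes infected.
  Jo: 1 of 4 neighbours < 4, not yet.
  Kai: 2 of 7 neighbours < 4, not yet.
  Mo: 1 of 4 neighbours < 4, not yet.
  Omar: 1 of 3 neighbours < 2, not yet.
  Pia: 2 of 7 neighbours < 7, not yet.
Round 3 — checking thresholds:
  Ben: 1 of 3 neighbours ≥ 1, becomes infected.
  Fay: 1 of 3 neighbours < 3, not yet.
  Jo: 1 of 4 neighbours < 4, not yet.
  Kai: 3 of 7 neighbours < 4, not yet.
  Mo: 2 of 4 neighbours < 4, not yet.
  Omar: 1 of 3 neighbours < 2, not yet.
  Pia: 2 of 7 neighbours < 7, not yet.
Round 4 — checking thresholds:
  Fay: 1 of 3 neighbours < 3, not yet.
  Jo: 2 of 4 neighbours < 4, not yet.
  Kai: 4 of 7 neighbours ≥ 4, becomes infected.
  Mo: 2 of 4 neighbours < 4, not yet.
  Omar: 1 of 3 neighbours < 2, not yet.
  Pia: 2 of 7 neighbours < 7, not yet.
Round 5 — checking thresholds:
  Fay: 1 of 3 neighbours < 3, not yet.
  Jo: 3 of 4 neighbours < 4, not yet.
  Mo: 2 of 4 neighbours < 4, not yet.
  Omar: 2 of 3 neighbours ≥ 2, becomes infected.
  Pia: 3 of 7 neighbours < 7, not yet.
Round 6 — no new infections; cascade stops.

5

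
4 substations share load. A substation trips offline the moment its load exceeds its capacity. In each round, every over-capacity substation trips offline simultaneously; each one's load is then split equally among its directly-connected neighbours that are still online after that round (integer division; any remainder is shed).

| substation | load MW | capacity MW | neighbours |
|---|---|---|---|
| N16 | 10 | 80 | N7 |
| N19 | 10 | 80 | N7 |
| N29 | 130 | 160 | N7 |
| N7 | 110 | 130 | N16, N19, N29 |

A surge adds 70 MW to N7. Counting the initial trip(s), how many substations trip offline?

2

Round 1 — N7 at 180 > 130. N7 trips offline.
  N7 sheds 180 MW to N16, N19, N29: 60 each.
    N16: 10+60 = 70 ≤ 80
    N19: 10+60 = 70 ≤ 80
    N29: 130+60 = 190 > 160
Round 2 — N29 trips offline.
  N29 sheds 190 MW: no online neighbours, lost.
No further trips.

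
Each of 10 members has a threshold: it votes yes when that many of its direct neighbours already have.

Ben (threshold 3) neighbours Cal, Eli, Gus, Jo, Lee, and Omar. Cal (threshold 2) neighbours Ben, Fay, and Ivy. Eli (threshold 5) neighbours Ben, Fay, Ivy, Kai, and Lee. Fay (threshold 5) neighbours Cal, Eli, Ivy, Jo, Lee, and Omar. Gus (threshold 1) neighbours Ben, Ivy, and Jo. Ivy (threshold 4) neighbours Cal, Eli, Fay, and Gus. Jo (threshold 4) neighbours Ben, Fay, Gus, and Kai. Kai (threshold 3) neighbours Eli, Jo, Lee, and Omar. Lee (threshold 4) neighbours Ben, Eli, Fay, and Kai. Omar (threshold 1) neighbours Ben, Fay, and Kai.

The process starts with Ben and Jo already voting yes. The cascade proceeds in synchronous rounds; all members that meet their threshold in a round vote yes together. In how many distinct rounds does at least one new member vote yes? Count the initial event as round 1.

Round 1 — Ben, Jo vote yes (initial).
Round 2 — checking thresholds:
  Cal: 1 of 3 neighbours < 2, holds.
  Eli: 1 of 5 neighbours < 5, holds.
  Fay: 1 of 6 neighbours < 5, holds.
  Gus: 2 of 3 neighbours ≥ 1, votes yes.
  Kai: 1 of 4 neighbours < 3, holds.
  Lee: 1 of 4 neighbours < 4, holds.
  Omar: 1 of 3 neighbours ≥ 1, votes yes.
Round 3 — no new yes votes; cascade stops.

2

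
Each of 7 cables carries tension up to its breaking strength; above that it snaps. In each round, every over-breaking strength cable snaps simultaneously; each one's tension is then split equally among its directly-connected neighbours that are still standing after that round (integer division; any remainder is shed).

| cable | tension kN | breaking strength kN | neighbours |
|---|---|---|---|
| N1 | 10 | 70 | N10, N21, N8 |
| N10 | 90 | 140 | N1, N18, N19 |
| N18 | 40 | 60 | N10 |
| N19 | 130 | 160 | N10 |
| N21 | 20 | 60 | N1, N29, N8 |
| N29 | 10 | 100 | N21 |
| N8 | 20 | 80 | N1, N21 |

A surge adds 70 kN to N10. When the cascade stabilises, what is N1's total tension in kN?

Round 1 — N10 at 160 > 140. N10 snaps.
  N10 sheds 160 kN to N1, N18, N19: 53 each (1 lost).
    N1: 10+53 = 63 ≤ 70
    N18: 40+53 = 93 > 60
    N19: 130+53 = 183 > 160
Round 2 — N18, N19 snap.
  N18 sheds 93 kN: no online neighbours, lost.
  N19 sheds 183 kN: no online neighbours, lost.
No further breaks.

63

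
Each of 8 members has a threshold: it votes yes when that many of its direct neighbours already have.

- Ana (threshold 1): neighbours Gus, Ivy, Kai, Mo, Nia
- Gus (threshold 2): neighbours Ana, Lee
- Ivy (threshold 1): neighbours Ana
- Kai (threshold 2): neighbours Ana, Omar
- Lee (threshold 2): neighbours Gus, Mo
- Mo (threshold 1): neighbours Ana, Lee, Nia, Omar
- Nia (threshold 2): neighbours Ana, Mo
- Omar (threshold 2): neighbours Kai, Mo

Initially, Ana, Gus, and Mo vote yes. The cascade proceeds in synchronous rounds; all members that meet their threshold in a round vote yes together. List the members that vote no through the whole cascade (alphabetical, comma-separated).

Kai, Omar

Round 1 — Ana, Gus, Mo vote yes (initial).
Round 2 — checking thresholds:
  Ivy: 1 of 1 neighbours ≥ 1, votes yes.
  Kai: 1 of 2 neighbours < 2, below threshold.
  Lee: 2 of 2 neighbours ≥ 2, votes yes.
  Nia: 2 of 2 neighbours ≥ 2, votes yes.
  Omar: 1 of 2 neighbours < 2, below threshold.
Round 3 — no new yes votes; cascade stops.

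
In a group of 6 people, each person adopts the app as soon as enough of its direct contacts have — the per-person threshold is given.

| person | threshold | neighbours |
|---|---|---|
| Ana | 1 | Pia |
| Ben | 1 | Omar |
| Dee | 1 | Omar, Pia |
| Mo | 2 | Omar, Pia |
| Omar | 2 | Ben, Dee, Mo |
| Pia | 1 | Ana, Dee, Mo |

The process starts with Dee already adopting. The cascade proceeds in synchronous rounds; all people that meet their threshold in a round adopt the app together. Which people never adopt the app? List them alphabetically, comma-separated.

Round 1 — Dee adopts the app (initial).
Round 2 — checking thresholds:
  Omar: 1 of 3 neighbours < 2, not yet.
  Pia: 1 of 3 neighbours ≥ 1, adopts the app.
Round 3 — checking thresholds:
  Ana: 1 of 1 neighbours ≥ 1, adopts the app.
  Mo: 1 of 2 neighbours < 2, not yet.
  Omar: 1 of 3 neighbours < 2, not yet.
Round 4 — no new adoptions; cascade stops.

Ben, Mo, Omar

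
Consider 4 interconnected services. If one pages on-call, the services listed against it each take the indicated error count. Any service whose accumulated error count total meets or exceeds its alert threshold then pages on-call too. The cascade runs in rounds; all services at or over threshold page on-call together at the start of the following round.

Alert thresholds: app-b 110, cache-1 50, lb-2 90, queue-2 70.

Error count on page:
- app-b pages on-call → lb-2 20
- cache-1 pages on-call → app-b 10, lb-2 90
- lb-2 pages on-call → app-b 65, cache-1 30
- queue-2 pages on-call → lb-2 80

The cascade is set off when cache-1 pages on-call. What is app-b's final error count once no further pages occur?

Round 1 — cache-1 pages on-call (initial).
  app-b: +10 → 10 < 110
  lb-2: +90 → 90 ≥ 90
Round 2 — lb-2 pages on-call.
  app-b: +65 → 75 < 110
No further pages.

75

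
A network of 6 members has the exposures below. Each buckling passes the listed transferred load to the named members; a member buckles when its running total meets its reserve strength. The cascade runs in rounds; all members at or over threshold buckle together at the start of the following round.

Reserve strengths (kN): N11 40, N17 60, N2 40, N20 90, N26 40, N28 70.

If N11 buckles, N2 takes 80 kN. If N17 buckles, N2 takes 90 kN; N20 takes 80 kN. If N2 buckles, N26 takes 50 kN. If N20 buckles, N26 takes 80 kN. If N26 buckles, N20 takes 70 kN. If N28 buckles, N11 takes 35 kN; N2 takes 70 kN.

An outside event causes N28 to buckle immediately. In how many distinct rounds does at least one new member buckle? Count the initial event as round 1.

3

Round 1 — N28 buckles (initial).
  N11: +35 → 35 < 40
  N2: +70 → 70 ≥ 40
Round 2 — N2 buckles.
  N26: +50 → 50 ≥ 40
Round 3 — N26 buckles.
  N20: +70 → 70 < 90
No further bucklings.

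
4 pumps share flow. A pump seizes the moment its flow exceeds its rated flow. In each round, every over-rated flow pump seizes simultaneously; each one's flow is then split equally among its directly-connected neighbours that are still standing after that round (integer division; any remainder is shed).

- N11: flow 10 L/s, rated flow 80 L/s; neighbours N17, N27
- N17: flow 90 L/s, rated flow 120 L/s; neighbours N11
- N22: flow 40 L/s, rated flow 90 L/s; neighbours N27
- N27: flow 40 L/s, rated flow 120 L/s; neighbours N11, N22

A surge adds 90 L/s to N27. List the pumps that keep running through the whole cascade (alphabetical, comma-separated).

Round 1 — N27 at 130 > 120. N27 seizes.
  N27 sheds 130 L/s to N11, N22: 65 each.
    N11: 10+65 = 75 ≤ 80
    N22: 40+65 = 105 > 90
Round 2 — N22 seizes.
  N22 sheds 105 L/s: no online neighbours, lost.
No further seizures.

N11, N17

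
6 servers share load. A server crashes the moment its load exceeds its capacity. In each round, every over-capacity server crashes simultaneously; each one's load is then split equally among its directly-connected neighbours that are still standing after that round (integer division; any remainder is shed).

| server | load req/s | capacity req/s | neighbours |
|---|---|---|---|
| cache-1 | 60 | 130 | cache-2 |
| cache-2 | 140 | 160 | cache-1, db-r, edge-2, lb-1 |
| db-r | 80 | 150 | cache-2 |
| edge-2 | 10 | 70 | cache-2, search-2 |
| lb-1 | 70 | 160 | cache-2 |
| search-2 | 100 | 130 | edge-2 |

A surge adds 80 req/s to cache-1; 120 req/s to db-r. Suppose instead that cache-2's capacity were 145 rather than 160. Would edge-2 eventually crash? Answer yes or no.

With cache-2's capacity at 145:
Round 1 — cache-1 at 140 > 130; db-r at 200 > 150. cache-1, db-r crash.
  cache-1 sheds 140 req/s to cache-2: 140 each.
    cache-2: 140+140 = 280 > 145
  db-r sheds 200 req/s to cache-2: 200 each.
    cache-2: 280+200 = 480 > 145
Round 2 — cache-2 crashes.
  cache-2 sheds 480 req/s to edge-2, lb-1: 240 each.
    edge-2: 10+240 = 250 > 70
    lb-1: 70+240 = 310 > 160
Round 3 — edge-2, lb-1 crash.
  edge-2 sheds 250 req/s to search-2: 250 each.
    search-2: 100+250 = 350 > 130
  lb-1 sheds 310 req/s: no online neighbours, lost.
Round 4 — search-2 crashes.
  search-2 sheds 350 req/s: no online neighbours, lost.
No further crashes.

yes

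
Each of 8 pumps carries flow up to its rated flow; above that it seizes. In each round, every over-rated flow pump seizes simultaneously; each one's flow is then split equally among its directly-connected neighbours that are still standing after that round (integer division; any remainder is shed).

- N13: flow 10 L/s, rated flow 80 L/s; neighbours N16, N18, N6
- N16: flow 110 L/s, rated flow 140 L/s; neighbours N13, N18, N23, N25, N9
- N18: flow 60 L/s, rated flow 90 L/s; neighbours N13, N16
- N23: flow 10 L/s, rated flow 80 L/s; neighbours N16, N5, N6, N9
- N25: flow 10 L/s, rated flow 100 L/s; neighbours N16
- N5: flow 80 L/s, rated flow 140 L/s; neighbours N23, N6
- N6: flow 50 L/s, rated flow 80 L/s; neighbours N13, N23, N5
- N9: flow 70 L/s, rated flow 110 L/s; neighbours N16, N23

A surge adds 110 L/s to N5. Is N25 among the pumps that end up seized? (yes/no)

Round 1 — N5 at 190 > 140. N5 seizes.
  N5 sheds 190 L/s to N23, N6: 95 each.
    N23: 10+95 = 105 > 80
    N6: 50+95 = 145 > 80
Round 2 — N23, N6 seize.
  N23 sheds 105 L/s to N16, N9: 52 each (1 lost).
    N16: 110+52 = 162 > 140
    N9: 70+52 = 122 > 110
  N6 sheds 145 L/s to N13: 145 each.
    N13: 10+145 = 155 > 80
Round 3 — N13, N16, N9 seize.
  N13 sheds 155 L/s to N18: 155 each.
    N18: 60+155 = 215 > 90
  N16 sheds 162 L/s to N18, N25: 81 each.
    N18: 215+81 = 296 > 90
    N25: 10+81 = 91 ≤ 100
  N9 sheds 122 L/s: no online neighbours, lost.
Round 4 — N18 seizes.
  N18 sheds 296 L/s: no online neighbours, lost.
No further seizures.

no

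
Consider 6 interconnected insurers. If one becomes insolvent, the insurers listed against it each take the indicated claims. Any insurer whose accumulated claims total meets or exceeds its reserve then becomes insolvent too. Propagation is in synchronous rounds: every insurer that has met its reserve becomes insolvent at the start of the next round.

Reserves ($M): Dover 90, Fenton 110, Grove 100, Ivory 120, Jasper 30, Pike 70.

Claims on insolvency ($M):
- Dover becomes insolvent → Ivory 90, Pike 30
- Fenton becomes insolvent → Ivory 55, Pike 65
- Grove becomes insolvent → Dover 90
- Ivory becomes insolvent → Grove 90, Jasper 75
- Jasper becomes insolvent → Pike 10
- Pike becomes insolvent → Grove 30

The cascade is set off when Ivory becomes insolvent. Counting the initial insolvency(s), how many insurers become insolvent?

2

Round 1 — Ivory becomes insolvent (initial).
  Grove: +90 → 90 < 100
  Jasper: +75 → 75 ≥ 30
Round 2 — Jasper becomes insolvent.
  Pike: +10 → 10 < 70
No further insolvencies.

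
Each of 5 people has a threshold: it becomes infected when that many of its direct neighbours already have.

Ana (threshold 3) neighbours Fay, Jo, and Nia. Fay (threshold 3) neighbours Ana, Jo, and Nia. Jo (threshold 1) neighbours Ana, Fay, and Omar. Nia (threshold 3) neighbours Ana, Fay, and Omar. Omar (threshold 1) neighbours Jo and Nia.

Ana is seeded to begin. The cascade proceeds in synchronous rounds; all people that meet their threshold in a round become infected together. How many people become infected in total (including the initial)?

3

Round 1 — Ana becomes infected (initial).
Round 2 — checking thresholds:
  Fay: 1 of 3 neighbours < 3, below threshold.
  Jo: 1 of 3 neighbours ≥ 1, becomes infected.
  Nia: 1 of 3 neighbours < 3, below threshold.
Round 3 — checking thresholds:
  Fay: 2 of 3 neighbours < 3, below threshold.
  Nia: 1 of 3 neighbours < 3, below threshold.
  Omar: 1 of 2 neighbours ≥ 1, becomes infected.
Round 4 — no new infections; cascade stops.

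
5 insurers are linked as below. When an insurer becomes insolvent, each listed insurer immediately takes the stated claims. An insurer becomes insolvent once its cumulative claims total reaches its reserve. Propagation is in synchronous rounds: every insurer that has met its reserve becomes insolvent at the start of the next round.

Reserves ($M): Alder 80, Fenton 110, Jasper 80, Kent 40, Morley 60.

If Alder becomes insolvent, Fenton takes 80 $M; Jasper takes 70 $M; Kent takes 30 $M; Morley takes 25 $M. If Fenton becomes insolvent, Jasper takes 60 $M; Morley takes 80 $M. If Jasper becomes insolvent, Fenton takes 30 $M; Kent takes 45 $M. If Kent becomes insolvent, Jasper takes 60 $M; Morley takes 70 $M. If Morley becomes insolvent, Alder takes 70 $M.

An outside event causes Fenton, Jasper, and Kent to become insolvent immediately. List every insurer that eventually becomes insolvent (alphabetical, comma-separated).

Round 1 — Fenton, Jasper, Kent become insolvent (initial).
  Morley: +80+70 → 150 ≥ 60
Round 2 — Morley becomes insolvent.
  Alder: +70 → 70 < 80
No further insolvencies.

Fenton, Jasper, Kent, Morley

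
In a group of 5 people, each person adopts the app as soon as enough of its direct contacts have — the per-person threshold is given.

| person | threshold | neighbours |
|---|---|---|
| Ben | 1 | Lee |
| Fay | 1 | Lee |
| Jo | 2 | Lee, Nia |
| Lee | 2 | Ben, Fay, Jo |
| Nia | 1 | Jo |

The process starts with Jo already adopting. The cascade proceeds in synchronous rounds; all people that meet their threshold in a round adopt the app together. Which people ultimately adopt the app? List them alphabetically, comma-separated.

Round 1 — Jo adopts the app (initial).
Round 2 — checking thresholds:
  Lee: 1 of 3 neighbours < 2, holds.
  Nia: 1 of 1 neighbours ≥ 1, adopts the app.
Round 3 — no new adoptions; cascade stops.

Jo, Nia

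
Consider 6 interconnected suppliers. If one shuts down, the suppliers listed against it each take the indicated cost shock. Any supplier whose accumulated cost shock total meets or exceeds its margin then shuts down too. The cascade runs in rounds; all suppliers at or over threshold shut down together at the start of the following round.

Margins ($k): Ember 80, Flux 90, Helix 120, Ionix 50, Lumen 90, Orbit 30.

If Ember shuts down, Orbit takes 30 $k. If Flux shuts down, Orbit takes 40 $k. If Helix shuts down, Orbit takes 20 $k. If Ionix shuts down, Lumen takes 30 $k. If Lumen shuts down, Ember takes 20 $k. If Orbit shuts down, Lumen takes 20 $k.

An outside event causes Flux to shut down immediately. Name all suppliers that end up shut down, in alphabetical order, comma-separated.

Round 1 — Flux shuts down (initial).
  Orbit: +40 → 40 ≥ 30
Round 2 — Orbit shuts down.
  Lumen: +20 → 20 < 90
No further shutdowns.

Flux, Orbit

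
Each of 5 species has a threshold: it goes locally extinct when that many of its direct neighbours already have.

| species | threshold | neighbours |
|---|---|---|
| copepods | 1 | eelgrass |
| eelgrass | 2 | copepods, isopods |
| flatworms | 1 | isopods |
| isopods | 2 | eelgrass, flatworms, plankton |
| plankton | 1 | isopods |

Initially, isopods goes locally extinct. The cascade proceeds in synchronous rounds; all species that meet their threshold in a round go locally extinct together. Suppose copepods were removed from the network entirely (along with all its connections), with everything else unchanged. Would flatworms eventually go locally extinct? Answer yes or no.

With copepods removed:
Round 1 — isopods goes locally extinct (initial).
Round 2 — checking thresholds:
  eelgrass: 1 of 1 neighbours < 2, below threshold.
  flatworms: 1 of 1 neighbours ≥ 1, goes locally extinct.
  plankton: 1 of 1 neighbours ≥ 1, goes locally extinct.
Round 3 — no new extinctions; cascade stops.

yes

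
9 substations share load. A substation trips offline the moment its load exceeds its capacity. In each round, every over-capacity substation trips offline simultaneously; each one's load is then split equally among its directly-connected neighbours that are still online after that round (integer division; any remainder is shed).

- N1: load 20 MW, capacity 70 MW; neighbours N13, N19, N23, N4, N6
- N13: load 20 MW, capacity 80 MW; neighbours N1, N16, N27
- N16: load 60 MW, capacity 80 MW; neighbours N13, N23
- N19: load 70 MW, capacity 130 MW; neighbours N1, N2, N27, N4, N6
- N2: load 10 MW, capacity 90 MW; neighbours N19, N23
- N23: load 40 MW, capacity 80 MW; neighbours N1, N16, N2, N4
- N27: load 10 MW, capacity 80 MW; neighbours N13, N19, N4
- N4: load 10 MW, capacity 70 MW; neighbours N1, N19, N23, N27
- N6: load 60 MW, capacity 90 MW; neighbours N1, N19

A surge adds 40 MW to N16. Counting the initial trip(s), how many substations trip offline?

2

Round 1 — N16 at 100 > 80. N16 trips offline.
  N16 sheds 100 MW to N13, N23: 50 each.
    N13: 20+50 = 70 ≤ 80
    N23: 40+50 = 90 > 80
Round 2 — N23 trips offline.
  N23 sheds 90 MW to N1, N2, N4: 30 each.
    N1: 20+30 = 50 ≤ 70
    N2: 10+30 = 40 ≤ 90
    N4: 10+30 = 40 ≤ 70
No further trips.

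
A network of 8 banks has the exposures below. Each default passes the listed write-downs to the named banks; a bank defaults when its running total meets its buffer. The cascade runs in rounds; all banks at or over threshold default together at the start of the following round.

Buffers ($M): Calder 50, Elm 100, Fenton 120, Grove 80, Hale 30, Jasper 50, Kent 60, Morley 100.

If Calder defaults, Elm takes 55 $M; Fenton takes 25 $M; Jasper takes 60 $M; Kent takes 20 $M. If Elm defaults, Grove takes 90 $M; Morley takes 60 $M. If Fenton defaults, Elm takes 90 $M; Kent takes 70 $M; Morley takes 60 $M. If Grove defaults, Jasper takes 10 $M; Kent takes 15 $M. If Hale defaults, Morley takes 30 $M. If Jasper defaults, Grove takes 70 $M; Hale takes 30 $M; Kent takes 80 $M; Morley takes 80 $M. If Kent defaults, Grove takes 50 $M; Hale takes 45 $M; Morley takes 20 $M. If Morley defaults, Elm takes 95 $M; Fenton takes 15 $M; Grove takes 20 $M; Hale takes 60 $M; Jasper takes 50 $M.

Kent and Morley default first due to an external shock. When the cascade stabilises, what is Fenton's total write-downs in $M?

Round 1 — Kent, Morley default (initial).
  Elm: +95 → 95 < 100
  Fenton: +15 → 15 < 120
  Grove: +50+20 → 70 < 80
  Hale: +45+60 → 105 ≥ 30
  Jasper: +50 → 50 ≥ 50
Round 2 — Hale, Jasper default.
  Grove: +70 → 140 ≥ 80
Round 3 — Grove defaults.
No further defaults.

15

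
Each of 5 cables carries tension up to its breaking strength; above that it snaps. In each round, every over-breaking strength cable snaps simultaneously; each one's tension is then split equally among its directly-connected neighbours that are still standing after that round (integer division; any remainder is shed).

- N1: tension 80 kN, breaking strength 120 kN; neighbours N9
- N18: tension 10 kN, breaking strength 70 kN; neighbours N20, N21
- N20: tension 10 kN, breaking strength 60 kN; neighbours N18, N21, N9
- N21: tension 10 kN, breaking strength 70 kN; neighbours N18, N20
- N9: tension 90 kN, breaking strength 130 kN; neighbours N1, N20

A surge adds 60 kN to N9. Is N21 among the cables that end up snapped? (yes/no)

no

Round 1 — N9 at 150 > 130. N9 snaps.
  N9 sheds 150 kN to N1, N20: 75 each.
    N1: 80+75 = 155 > 120
    N20: 10+75 = 85 > 60
Round 2 — N1, N20 snap.
  N1 sheds 155 kN: no online neighbours, lost.
  N20 sheds 85 kN to N18, N21: 42 each (1 lost).
    N18: 10+42 = 52 ≤ 70
    N21: 10+42 = 52 ≤ 70
No further breaks.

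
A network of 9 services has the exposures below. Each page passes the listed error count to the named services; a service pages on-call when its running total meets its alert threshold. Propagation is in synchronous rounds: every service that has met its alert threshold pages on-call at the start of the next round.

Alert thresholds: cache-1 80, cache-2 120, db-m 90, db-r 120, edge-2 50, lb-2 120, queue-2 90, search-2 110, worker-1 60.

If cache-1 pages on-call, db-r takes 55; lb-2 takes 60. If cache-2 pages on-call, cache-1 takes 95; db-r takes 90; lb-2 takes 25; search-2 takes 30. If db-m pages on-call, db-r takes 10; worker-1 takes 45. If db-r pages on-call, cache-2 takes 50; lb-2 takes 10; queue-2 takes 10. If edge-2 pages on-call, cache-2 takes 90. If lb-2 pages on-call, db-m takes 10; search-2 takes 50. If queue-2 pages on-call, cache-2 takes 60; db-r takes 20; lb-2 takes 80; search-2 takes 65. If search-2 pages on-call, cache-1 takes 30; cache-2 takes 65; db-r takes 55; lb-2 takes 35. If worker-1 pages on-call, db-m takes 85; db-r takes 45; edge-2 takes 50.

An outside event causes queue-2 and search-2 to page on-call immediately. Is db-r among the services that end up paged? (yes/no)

Round 1 — queue-2, search-2 page on-call (initial).
  cache-1: +30 → 30 < 80
  cache-2: +60+65 → 125 ≥ 120
  db-r: +20+55 → 75 < 120
  lb-2: +80+35 → 115 < 120
Round 2 — cache-2 pages on-call.
  cache-1: +95 → 125 ≥ 80
  db-r: +90 → 165 ≥ 120
  lb-2: +25 → 140 ≥ 120
Round 3 — cache-1, db-r, lb-2 page on-call.
  db-m: +10 → 10 < 90
No further pages.

yes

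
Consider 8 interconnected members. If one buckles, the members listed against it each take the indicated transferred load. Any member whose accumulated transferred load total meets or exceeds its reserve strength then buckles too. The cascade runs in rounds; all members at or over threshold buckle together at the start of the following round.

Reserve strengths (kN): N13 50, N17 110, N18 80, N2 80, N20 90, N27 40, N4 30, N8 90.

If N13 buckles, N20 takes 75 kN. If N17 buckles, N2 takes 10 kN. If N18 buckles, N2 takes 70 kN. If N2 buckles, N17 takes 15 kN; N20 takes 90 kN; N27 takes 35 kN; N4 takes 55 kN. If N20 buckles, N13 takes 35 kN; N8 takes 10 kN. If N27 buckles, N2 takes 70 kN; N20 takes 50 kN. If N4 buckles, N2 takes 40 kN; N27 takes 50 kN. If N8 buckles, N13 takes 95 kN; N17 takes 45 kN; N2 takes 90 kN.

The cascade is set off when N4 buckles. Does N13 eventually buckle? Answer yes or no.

Round 1 — N4 buckles (initial).
  N2: +40 → 40 < 80
  N27: +50 → 50 ≥ 40
Round 2 — N27 buckles.
  N2: +70 → 110 ≥ 80
  N20: +50 → 50 < 90
Round 3 — N2 buckles.
  N17: +15 → 15 < 110
  N20: +90 → 140 ≥ 90
Round 4 — N20 buckles.
  N13: +35 → 35 < 50
  N8: +10 → 10 < 90
No further bucklings.

no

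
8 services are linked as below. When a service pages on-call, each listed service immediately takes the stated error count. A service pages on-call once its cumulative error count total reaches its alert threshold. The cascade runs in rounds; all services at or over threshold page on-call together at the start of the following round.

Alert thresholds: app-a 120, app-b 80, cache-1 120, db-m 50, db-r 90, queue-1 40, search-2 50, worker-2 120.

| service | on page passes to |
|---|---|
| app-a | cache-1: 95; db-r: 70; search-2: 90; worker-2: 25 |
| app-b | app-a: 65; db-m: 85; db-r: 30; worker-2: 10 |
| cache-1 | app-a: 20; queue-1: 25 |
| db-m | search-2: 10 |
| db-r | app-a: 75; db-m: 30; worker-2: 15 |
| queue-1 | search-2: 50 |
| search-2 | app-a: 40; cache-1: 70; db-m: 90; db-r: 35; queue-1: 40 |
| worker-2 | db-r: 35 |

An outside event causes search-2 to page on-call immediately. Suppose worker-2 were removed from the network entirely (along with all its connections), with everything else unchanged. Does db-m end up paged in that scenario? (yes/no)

With worker-2 removed:
Round 1 — search-2 pages on-call (initial).
  app-a: +40 → 40 < 120
  cache-1: +70 → 70 < 120
  db-m: +90 → 90 ≥ 50
  db-r: +35 → 35 < 90
  queue-1: +40 → 40 ≥ 40
Round 2 — db-m, queue-1 page on-call.
No further pages.

yes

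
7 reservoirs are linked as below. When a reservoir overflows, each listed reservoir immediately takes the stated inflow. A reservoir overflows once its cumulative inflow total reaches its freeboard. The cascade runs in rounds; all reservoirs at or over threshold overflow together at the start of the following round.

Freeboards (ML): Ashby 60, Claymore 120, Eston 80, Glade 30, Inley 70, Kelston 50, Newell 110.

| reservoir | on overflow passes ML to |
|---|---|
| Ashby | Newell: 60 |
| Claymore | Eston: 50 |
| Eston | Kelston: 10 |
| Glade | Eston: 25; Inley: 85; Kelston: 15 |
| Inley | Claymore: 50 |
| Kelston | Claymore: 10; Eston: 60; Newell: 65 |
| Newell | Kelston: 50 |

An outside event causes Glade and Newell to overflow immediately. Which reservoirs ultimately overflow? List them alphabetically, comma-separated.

Round 1 — Glade, Newell overflow (initial).
  Eston: +25 → 25 < 80
  Inley: +85 → 85 ≥ 70
  Kelston: +15+50 → 65 ≥ 50
Round 2 — Inley, Kelston overflow.
  Claymore: +50+10 → 60 < 120
  Eston: +60 → 85 ≥ 80
Round 3 — Eston overflows.
No further overflows.

Eston, Glade, Inley, Kelston, Newell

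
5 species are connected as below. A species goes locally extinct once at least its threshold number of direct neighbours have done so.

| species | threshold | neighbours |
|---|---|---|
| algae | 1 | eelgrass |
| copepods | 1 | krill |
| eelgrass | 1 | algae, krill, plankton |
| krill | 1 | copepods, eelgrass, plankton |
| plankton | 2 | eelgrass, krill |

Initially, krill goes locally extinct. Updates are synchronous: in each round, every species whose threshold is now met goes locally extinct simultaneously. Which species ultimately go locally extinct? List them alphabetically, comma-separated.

Round 1 — krill goes locally extinct (initial).
Round 2 — checking thresholds:
  copepods: 1 of 1 neighbours ≥ 1, goes locally extinct.
  eelgrass: 1 of 3 neighbours ≥ 1, goes locally extinct.
  plankton: 1 of 2 neighbours < 2, holds.
Round 3 — checking thresholds:
  algae: 1 of 1 neighbours ≥ 1, goes locally extinct.
  plankton: 2 of 2 neighbours ≥ 2, goes locally extinct.
Round 4 — no new extinctions; cascade stops.

algae, copepods, eelgrass, krill, plankton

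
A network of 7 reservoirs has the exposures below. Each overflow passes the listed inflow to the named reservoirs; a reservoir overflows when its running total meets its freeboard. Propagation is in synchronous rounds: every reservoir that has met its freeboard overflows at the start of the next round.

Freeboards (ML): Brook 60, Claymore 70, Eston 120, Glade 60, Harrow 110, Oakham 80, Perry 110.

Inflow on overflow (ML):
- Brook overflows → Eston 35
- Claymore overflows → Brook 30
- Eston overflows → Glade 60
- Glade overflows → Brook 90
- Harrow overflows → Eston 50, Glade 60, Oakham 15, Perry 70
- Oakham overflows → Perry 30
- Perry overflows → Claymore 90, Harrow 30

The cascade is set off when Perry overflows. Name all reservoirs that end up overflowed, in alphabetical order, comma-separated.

Claymore, Perry

Round 1 — Perry overflows (initial).
  Claymore: +90 → 90 ≥ 70
  Harrow: +30 → 30 < 110
Round 2 — Claymore overflows.
  Brook: +30 → 30 < 60
No further overflows.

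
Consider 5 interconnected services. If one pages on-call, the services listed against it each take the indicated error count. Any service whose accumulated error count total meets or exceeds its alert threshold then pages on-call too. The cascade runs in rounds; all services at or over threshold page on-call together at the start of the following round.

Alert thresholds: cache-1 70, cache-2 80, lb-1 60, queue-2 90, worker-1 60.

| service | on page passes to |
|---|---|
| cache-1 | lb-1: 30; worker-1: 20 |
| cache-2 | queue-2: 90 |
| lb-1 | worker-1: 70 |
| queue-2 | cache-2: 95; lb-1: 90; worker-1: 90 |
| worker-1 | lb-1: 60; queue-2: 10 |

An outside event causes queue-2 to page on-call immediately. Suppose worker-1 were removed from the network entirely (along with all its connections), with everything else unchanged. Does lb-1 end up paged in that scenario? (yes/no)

yes

With worker-1 removed:
Round 1 — queue-2 pages on-call (initial).
  cache-2: +95 → 95 ≥ 80
  lb-1: +90 → 90 ≥ 60
Round 2 — cache-2, lb-1 page on-call.
No further pages.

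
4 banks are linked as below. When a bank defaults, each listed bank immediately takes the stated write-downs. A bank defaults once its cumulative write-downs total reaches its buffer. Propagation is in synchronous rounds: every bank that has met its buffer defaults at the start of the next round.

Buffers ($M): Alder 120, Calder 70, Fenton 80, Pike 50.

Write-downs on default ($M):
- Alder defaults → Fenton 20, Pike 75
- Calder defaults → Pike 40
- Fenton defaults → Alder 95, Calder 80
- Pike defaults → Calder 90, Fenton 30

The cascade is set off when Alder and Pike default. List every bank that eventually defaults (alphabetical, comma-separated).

Round 1 — Alder, Pike default (initial).
  Calder: +90 → 90 ≥ 70
  Fenton: +20+30 → 50 < 80
Round 2 — Calder defaults.
No further defaults.

Alder, Calder, Pike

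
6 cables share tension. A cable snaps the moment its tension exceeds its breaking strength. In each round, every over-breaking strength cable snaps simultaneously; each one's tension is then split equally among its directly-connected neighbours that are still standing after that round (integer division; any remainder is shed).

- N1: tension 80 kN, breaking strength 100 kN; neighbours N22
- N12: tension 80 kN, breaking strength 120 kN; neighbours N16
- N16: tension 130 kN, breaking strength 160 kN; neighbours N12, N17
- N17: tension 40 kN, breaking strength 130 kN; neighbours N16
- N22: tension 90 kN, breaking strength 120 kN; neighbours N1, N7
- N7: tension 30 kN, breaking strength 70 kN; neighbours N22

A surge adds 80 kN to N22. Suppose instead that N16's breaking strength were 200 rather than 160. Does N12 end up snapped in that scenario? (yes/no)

no

With N16's breaking strength at 200:
Round 1 — N22 at 170 > 120. N22 snaps.
  N22 sheds 170 kN to N1, N7: 85 each.
    N1: 80+85 = 165 > 100
    N7: 30+85 = 115 > 70
Round 2 — N1, N7 snap.
  N1 sheds 165 kN: no online neighbours, lost.
  N7 sheds 115 kN: no online neighbours, lost.
No further breaks.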